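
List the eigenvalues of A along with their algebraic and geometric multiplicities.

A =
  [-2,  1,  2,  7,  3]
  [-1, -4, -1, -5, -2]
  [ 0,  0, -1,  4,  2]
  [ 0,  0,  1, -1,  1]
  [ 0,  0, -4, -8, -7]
λ = -3: alg = 5, geom = 3

Step 1 — factor the characteristic polynomial to read off the algebraic multiplicities:
  χ_A(x) = (x + 3)^5

Step 2 — compute geometric multiplicities via the rank-nullity identity g(λ) = n − rank(A − λI):
  rank(A − (-3)·I) = 2, so dim ker(A − (-3)·I) = n − 2 = 3

Summary:
  λ = -3: algebraic multiplicity = 5, geometric multiplicity = 3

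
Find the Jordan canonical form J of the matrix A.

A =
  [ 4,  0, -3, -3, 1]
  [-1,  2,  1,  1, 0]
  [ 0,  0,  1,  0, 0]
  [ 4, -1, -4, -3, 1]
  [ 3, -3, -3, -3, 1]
J_2(1) ⊕ J_2(1) ⊕ J_1(1)

The characteristic polynomial is
  det(x·I − A) = x^5 - 5*x^4 + 10*x^3 - 10*x^2 + 5*x - 1 = (x - 1)^5

Eigenvalues and multiplicities (the geometric multiplicity of λ is n − rank(A − λI), which equals the number of Jordan blocks for λ):
  λ = 1: algebraic multiplicity = 5, geometric multiplicity = 3

Determining the block sizes for each eigenvalue:
  λ = 1: with am = 5 and gm = 3, the partition is not yet determined (e.g. several partitions of 5 into 3 parts exist). Let N = A − (1)·I. Computing rank(N^1) = 2, rank(N^2) = 0; the number of blocks of size ≥ j is rank(N^{j−1}) − rank(N^j), giving [3, 2]. So we have 2 block(s) of size 2, 1 block(s) of size 1 → block sizes [2, 2, 1]

Assembling the blocks gives a Jordan form
J =
  [1, 1, 0, 0, 0]
  [0, 1, 0, 0, 0]
  [0, 0, 1, 1, 0]
  [0, 0, 0, 1, 0]
  [0, 0, 0, 0, 1]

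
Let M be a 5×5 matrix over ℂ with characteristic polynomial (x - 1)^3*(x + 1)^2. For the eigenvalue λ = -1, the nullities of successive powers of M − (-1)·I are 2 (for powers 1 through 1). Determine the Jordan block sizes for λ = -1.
Block sizes for λ = -1: [1, 1]

From the dimensions of kernels of powers, the number of Jordan blocks of size at least j is d_j − d_{j−1} where d_j = dim ker(N^j) (with d_0 = 0). Computing the differences gives [2].
The number of blocks of size exactly k is (#blocks of size ≥ k) − (#blocks of size ≥ k + 1), so the partition is: 2 block(s) of size 1.
In nonincreasing order the block sizes are [1, 1].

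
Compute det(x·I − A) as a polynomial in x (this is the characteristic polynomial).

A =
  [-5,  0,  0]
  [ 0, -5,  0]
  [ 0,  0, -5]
x^3 + 15*x^2 + 75*x + 125

Expanding det(x·I − A) (e.g. by cofactor expansion or by noting that A is similar to its Jordan form J, which has the same characteristic polynomial as A) gives
  χ_A(x) = x^3 + 15*x^2 + 75*x + 125
which factors as (x + 5)^3. The eigenvalues (with algebraic multiplicities) are λ = -5 with multiplicity 3.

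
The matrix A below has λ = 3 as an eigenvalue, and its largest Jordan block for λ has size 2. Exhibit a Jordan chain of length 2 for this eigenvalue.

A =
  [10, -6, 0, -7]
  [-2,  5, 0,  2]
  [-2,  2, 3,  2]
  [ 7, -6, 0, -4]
A Jordan chain for λ = 3 of length 2:
v_1 = (1, 0, 0, 1)ᵀ
v_2 = (1, 1, 0, 0)ᵀ

Let N = A − (3)·I. We want v_2 with N^2 v_2 = 0 but N^1 v_2 ≠ 0; then v_{j-1} := N · v_j for j = 2, …, 2.

Pick v_2 = (1, 1, 0, 0)ᵀ.
Then v_1 = N · v_2 = (1, 0, 0, 1)ᵀ.

Sanity check: (A − (3)·I) v_1 = (0, 0, 0, 0)ᵀ = 0. ✓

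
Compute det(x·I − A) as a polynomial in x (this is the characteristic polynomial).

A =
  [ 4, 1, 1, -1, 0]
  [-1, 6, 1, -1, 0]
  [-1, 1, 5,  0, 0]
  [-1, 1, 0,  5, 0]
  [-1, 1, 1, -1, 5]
x^5 - 25*x^4 + 250*x^3 - 1250*x^2 + 3125*x - 3125

Expanding det(x·I − A) (e.g. by cofactor expansion or by noting that A is similar to its Jordan form J, which has the same characteristic polynomial as A) gives
  χ_A(x) = x^5 - 25*x^4 + 250*x^3 - 1250*x^2 + 3125*x - 3125
which factors as (x - 5)^5. The eigenvalues (with algebraic multiplicities) are λ = 5 with multiplicity 5.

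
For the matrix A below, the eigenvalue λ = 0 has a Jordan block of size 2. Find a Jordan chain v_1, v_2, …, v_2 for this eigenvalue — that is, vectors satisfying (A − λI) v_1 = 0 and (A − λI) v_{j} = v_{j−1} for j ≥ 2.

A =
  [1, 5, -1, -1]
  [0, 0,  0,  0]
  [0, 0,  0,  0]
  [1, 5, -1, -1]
A Jordan chain for λ = 0 of length 2:
v_1 = (1, 0, 0, 1)ᵀ
v_2 = (1, 0, 0, 0)ᵀ

Let N = A − (0)·I. We want v_2 with N^2 v_2 = 0 but N^1 v_2 ≠ 0; then v_{j-1} := N · v_j for j = 2, …, 2.

Pick v_2 = (1, 0, 0, 0)ᵀ.
Then v_1 = N · v_2 = (1, 0, 0, 1)ᵀ.

Sanity check: (A − (0)·I) v_1 = (0, 0, 0, 0)ᵀ = 0. ✓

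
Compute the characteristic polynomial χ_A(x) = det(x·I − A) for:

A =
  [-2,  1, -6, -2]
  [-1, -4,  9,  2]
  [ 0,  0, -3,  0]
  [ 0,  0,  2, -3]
x^4 + 12*x^3 + 54*x^2 + 108*x + 81

Expanding det(x·I − A) (e.g. by cofactor expansion or by noting that A is similar to its Jordan form J, which has the same characteristic polynomial as A) gives
  χ_A(x) = x^4 + 12*x^3 + 54*x^2 + 108*x + 81
which factors as (x + 3)^4. The eigenvalues (with algebraic multiplicities) are λ = -3 with multiplicity 4.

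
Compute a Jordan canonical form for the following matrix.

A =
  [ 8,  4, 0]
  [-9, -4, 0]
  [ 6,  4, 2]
J_2(2) ⊕ J_1(2)

The characteristic polynomial is
  det(x·I − A) = x^3 - 6*x^2 + 12*x - 8 = (x - 2)^3

Eigenvalues and multiplicities (the geometric multiplicity of λ is n − rank(A − λI), which equals the number of Jordan blocks for λ):
  λ = 2: algebraic multiplicity = 3, geometric multiplicity = 2

Determining the block sizes for each eigenvalue:
  λ = 2: 2 blocks summing to 3 forces exactly one block of size 2 and the rest size 1 → block sizes [2, 1]

Assembling the blocks gives a Jordan form
J =
  [2, 1, 0]
  [0, 2, 0]
  [0, 0, 2]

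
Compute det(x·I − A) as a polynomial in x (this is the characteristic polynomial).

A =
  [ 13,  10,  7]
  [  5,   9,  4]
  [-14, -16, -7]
x^3 - 15*x^2 + 75*x - 125

Expanding det(x·I − A) (e.g. by cofactor expansion or by noting that A is similar to its Jordan form J, which has the same characteristic polynomial as A) gives
  χ_A(x) = x^3 - 15*x^2 + 75*x - 125
which factors as (x - 5)^3. The eigenvalues (with algebraic multiplicities) are λ = 5 with multiplicity 3.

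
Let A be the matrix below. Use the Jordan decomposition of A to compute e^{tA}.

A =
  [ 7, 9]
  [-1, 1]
e^{tA} =
  [3*t*exp(4*t) + exp(4*t), 9*t*exp(4*t)]
  [-t*exp(4*t), -3*t*exp(4*t) + exp(4*t)]

Strategy: write A = P · J · P⁻¹ where J is a Jordan canonical form, so e^{tA} = P · e^{tJ} · P⁻¹, and e^{tJ} can be computed block-by-block.

A has Jordan form
J =
  [4, 1]
  [0, 4]
(up to reordering of blocks).

Per-block formulas:
  For a 2×2 Jordan block J_2(4): exp(t · J_2(4)) = e^(4t)·(I + t·N), where N is the 2×2 nilpotent shift.

After assembling e^{tJ} and conjugating by P, we get:

e^{tA} =
  [3*t*exp(4*t) + exp(4*t), 9*t*exp(4*t)]
  [-t*exp(4*t), -3*t*exp(4*t) + exp(4*t)]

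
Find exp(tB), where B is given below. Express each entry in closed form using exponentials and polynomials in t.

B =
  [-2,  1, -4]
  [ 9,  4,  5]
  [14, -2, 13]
e^{tB} =
  [t^2*exp(5*t) - 7*t*exp(5*t) + exp(5*t), t*exp(5*t), t^2*exp(5*t)/2 - 4*t*exp(5*t)]
  [-t^2*exp(5*t) + 9*t*exp(5*t), -t*exp(5*t) + exp(5*t), -t^2*exp(5*t)/2 + 5*t*exp(5*t)]
  [-2*t^2*exp(5*t) + 14*t*exp(5*t), -2*t*exp(5*t), -t^2*exp(5*t) + 8*t*exp(5*t) + exp(5*t)]

Strategy: write B = P · J · P⁻¹ where J is a Jordan canonical form, so e^{tB} = P · e^{tJ} · P⁻¹, and e^{tJ} can be computed block-by-block.

B has Jordan form
J =
  [5, 1, 0]
  [0, 5, 1]
  [0, 0, 5]
(up to reordering of blocks).

Per-block formulas:
  For a 3×3 Jordan block J_3(5): exp(t · J_3(5)) = e^(5t)·(I + t·N + (t^2/2)·N^2), where N is the 3×3 nilpotent shift.

After assembling e^{tJ} and conjugating by P, we get:

e^{tB} =
  [t^2*exp(5*t) - 7*t*exp(5*t) + exp(5*t), t*exp(5*t), t^2*exp(5*t)/2 - 4*t*exp(5*t)]
  [-t^2*exp(5*t) + 9*t*exp(5*t), -t*exp(5*t) + exp(5*t), -t^2*exp(5*t)/2 + 5*t*exp(5*t)]
  [-2*t^2*exp(5*t) + 14*t*exp(5*t), -2*t*exp(5*t), -t^2*exp(5*t) + 8*t*exp(5*t) + exp(5*t)]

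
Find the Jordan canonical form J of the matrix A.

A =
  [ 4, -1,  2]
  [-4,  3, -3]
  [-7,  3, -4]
J_3(1)

The characteristic polynomial is
  det(x·I − A) = x^3 - 3*x^2 + 3*x - 1 = (x - 1)^3

Eigenvalues and multiplicities (the geometric multiplicity of λ is n − rank(A − λI), which equals the number of Jordan blocks for λ):
  λ = 1: algebraic multiplicity = 3, geometric multiplicity = 1

Determining the block sizes for each eigenvalue:
  λ = 1: one block (gm = 1), so the single block has size am = 3 → block sizes [3]

Assembling the blocks gives a Jordan form
J =
  [1, 1, 0]
  [0, 1, 1]
  [0, 0, 1]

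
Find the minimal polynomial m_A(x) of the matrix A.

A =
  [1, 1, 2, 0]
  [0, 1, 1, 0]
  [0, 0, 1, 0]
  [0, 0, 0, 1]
x^3 - 3*x^2 + 3*x - 1

The characteristic polynomial is χ_A(x) = (x - 1)^4, so the eigenvalues are known. The minimal polynomial is
  m_A(x) = Π_λ (x − λ)^{k_λ}
where k_λ is the size of the *largest* Jordan block for λ (equivalently, the smallest k with (A − λI)^k v = 0 for every generalised eigenvector v of λ).

  λ = 1: largest Jordan block has size 3, contributing (x − 1)^3

So m_A(x) = (x - 1)^3 = x^3 - 3*x^2 + 3*x - 1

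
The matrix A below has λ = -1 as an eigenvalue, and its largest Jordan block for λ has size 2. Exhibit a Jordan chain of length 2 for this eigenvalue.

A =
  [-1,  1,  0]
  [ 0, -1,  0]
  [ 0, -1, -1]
A Jordan chain for λ = -1 of length 2:
v_1 = (1, 0, -1)ᵀ
v_2 = (0, 1, 0)ᵀ

Let N = A − (-1)·I. We want v_2 with N^2 v_2 = 0 but N^1 v_2 ≠ 0; then v_{j-1} := N · v_j for j = 2, …, 2.

Pick v_2 = (0, 1, 0)ᵀ.
Then v_1 = N · v_2 = (1, 0, -1)ᵀ.

Sanity check: (A − (-1)·I) v_1 = (0, 0, 0)ᵀ = 0. ✓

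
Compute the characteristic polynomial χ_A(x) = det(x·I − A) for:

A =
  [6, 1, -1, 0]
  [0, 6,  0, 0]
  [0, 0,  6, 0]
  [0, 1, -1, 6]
x^4 - 24*x^3 + 216*x^2 - 864*x + 1296

Expanding det(x·I − A) (e.g. by cofactor expansion or by noting that A is similar to its Jordan form J, which has the same characteristic polynomial as A) gives
  χ_A(x) = x^4 - 24*x^3 + 216*x^2 - 864*x + 1296
which factors as (x - 6)^4. The eigenvalues (with algebraic multiplicities) are λ = 6 with multiplicity 4.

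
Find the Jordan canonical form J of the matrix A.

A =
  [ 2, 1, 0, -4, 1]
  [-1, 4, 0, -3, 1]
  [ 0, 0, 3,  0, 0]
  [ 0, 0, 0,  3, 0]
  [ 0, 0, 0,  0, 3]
J_3(3) ⊕ J_1(3) ⊕ J_1(3)

The characteristic polynomial is
  det(x·I − A) = x^5 - 15*x^4 + 90*x^3 - 270*x^2 + 405*x - 243 = (x - 3)^5

Eigenvalues and multiplicities (the geometric multiplicity of λ is n − rank(A − λI), which equals the number of Jordan blocks for λ):
  λ = 3: algebraic multiplicity = 5, geometric multiplicity = 3

Determining the block sizes for each eigenvalue:
  λ = 3: with am = 5 and gm = 3, the partition is not yet determined (e.g. several partitions of 5 into 3 parts exist). Let N = A − (3)·I. Computing rank(N^1) = 2, rank(N^2) = 1, rank(N^3) = 0; the number of blocks of size ≥ j is rank(N^{j−1}) − rank(N^j), giving [3, 1, 1]. So we have 1 block(s) of size 3, 2 block(s) of size 1 → block sizes [3, 1, 1]

Assembling the blocks gives a Jordan form
J =
  [3, 1, 0, 0, 0]
  [0, 3, 1, 0, 0]
  [0, 0, 3, 0, 0]
  [0, 0, 0, 3, 0]
  [0, 0, 0, 0, 3]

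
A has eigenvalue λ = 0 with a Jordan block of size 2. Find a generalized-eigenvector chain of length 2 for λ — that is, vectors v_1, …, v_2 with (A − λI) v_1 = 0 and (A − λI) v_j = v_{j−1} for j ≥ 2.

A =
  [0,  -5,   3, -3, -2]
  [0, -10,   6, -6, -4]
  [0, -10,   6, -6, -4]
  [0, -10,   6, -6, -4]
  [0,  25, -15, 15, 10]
A Jordan chain for λ = 0 of length 2:
v_1 = (-5, -10, -10, -10, 25)ᵀ
v_2 = (0, 1, 0, 0, 0)ᵀ

Let N = A − (0)·I. We want v_2 with N^2 v_2 = 0 but N^1 v_2 ≠ 0; then v_{j-1} := N · v_j for j = 2, …, 2.

Pick v_2 = (0, 1, 0, 0, 0)ᵀ.
Then v_1 = N · v_2 = (-5, -10, -10, -10, 25)ᵀ.

Sanity check: (A − (0)·I) v_1 = (0, 0, 0, 0, 0)ᵀ = 0. ✓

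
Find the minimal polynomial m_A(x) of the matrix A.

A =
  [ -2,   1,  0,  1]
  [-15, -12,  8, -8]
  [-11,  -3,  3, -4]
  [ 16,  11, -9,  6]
x^4 + 5*x^3 - 9*x^2 - 81*x - 108

The characteristic polynomial is χ_A(x) = (x - 4)*(x + 3)^3, so the eigenvalues are known. The minimal polynomial is
  m_A(x) = Π_λ (x − λ)^{k_λ}
where k_λ is the size of the *largest* Jordan block for λ (equivalently, the smallest k with (A − λI)^k v = 0 for every generalised eigenvector v of λ).

  λ = -3: largest Jordan block has size 3, contributing (x + 3)^3
  λ = 4: largest Jordan block has size 1, contributing (x − 4)

So m_A(x) = (x - 4)*(x + 3)^3 = x^4 + 5*x^3 - 9*x^2 - 81*x - 108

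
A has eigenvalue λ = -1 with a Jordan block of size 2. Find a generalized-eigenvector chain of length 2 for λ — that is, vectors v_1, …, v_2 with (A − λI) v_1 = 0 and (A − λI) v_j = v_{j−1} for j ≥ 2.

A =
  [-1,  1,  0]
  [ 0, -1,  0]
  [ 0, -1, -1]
A Jordan chain for λ = -1 of length 2:
v_1 = (1, 0, -1)ᵀ
v_2 = (0, 1, 0)ᵀ

Let N = A − (-1)·I. We want v_2 with N^2 v_2 = 0 but N^1 v_2 ≠ 0; then v_{j-1} := N · v_j for j = 2, …, 2.

Pick v_2 = (0, 1, 0)ᵀ.
Then v_1 = N · v_2 = (1, 0, -1)ᵀ.

Sanity check: (A − (-1)·I) v_1 = (0, 0, 0)ᵀ = 0. ✓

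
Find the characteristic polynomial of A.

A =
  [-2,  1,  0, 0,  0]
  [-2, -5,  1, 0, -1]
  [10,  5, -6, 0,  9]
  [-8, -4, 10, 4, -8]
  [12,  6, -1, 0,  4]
x^5 + 5*x^4 - 24*x^3 - 128*x^2 + 128*x + 768

Expanding det(x·I − A) (e.g. by cofactor expansion or by noting that A is similar to its Jordan form J, which has the same characteristic polynomial as A) gives
  χ_A(x) = x^5 + 5*x^4 - 24*x^3 - 128*x^2 + 128*x + 768
which factors as (x - 4)*(x - 3)*(x + 4)^3. The eigenvalues (with algebraic multiplicities) are λ = -4 with multiplicity 3, λ = 3 with multiplicity 1, λ = 4 with multiplicity 1.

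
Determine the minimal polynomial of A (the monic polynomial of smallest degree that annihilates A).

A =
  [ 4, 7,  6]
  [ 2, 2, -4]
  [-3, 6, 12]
x^3 - 18*x^2 + 108*x - 216

The characteristic polynomial is χ_A(x) = (x - 6)^3, so the eigenvalues are known. The minimal polynomial is
  m_A(x) = Π_λ (x − λ)^{k_λ}
where k_λ is the size of the *largest* Jordan block for λ (equivalently, the smallest k with (A − λI)^k v = 0 for every generalised eigenvector v of λ).

  λ = 6: largest Jordan block has size 3, contributing (x − 6)^3

So m_A(x) = (x - 6)^3 = x^3 - 18*x^2 + 108*x - 216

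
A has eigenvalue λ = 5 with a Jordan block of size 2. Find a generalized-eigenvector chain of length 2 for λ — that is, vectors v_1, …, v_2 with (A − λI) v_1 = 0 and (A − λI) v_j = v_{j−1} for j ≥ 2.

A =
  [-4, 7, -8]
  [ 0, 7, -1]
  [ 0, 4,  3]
A Jordan chain for λ = 5 of length 2:
v_1 = (-2, 2, 4)ᵀ
v_2 = (1, 1, 0)ᵀ

Let N = A − (5)·I. We want v_2 with N^2 v_2 = 0 but N^1 v_2 ≠ 0; then v_{j-1} := N · v_j for j = 2, …, 2.

Pick v_2 = (1, 1, 0)ᵀ.
Then v_1 = N · v_2 = (-2, 2, 4)ᵀ.

Sanity check: (A − (5)·I) v_1 = (0, 0, 0)ᵀ = 0. ✓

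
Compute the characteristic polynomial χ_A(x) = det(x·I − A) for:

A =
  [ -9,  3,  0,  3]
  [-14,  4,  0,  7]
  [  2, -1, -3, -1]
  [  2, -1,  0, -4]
x^4 + 12*x^3 + 54*x^2 + 108*x + 81

Expanding det(x·I − A) (e.g. by cofactor expansion or by noting that A is similar to its Jordan form J, which has the same characteristic polynomial as A) gives
  χ_A(x) = x^4 + 12*x^3 + 54*x^2 + 108*x + 81
which factors as (x + 3)^4. The eigenvalues (with algebraic multiplicities) are λ = -3 with multiplicity 4.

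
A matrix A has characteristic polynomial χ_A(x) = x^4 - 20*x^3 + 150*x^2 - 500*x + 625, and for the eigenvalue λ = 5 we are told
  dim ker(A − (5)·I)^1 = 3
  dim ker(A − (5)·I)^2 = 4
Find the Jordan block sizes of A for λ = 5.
Block sizes for λ = 5: [2, 1, 1]

From the dimensions of kernels of powers, the number of Jordan blocks of size at least j is d_j − d_{j−1} where d_j = dim ker(N^j) (with d_0 = 0). Computing the differences gives [3, 1].
The number of blocks of size exactly k is (#blocks of size ≥ k) − (#blocks of size ≥ k + 1), so the partition is: 2 block(s) of size 1, 1 block(s) of size 2.
In nonincreasing order the block sizes are [2, 1, 1].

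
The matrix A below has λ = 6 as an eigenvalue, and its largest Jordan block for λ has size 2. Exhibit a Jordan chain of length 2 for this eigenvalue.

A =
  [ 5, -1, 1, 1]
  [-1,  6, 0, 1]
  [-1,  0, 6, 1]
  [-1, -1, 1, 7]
A Jordan chain for λ = 6 of length 2:
v_1 = (-1, -1, -1, -1)ᵀ
v_2 = (1, 0, 0, 0)ᵀ

Let N = A − (6)·I. We want v_2 with N^2 v_2 = 0 but N^1 v_2 ≠ 0; then v_{j-1} := N · v_j for j = 2, …, 2.

Pick v_2 = (1, 0, 0, 0)ᵀ.
Then v_1 = N · v_2 = (-1, -1, -1, -1)ᵀ.

Sanity check: (A − (6)·I) v_1 = (0, 0, 0, 0)ᵀ = 0. ✓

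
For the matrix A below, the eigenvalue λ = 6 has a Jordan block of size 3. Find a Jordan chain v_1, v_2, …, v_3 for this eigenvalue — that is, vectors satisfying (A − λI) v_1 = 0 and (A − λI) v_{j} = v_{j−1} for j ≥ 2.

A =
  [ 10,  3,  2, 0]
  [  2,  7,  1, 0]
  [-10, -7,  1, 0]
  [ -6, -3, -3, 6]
A Jordan chain for λ = 6 of length 3:
v_1 = (2, 0, -4, 0)ᵀ
v_2 = (4, 2, -10, -6)ᵀ
v_3 = (1, 0, 0, 0)ᵀ

Let N = A − (6)·I. We want v_3 with N^3 v_3 = 0 but N^2 v_3 ≠ 0; then v_{j-1} := N · v_j for j = 3, …, 2.

Pick v_3 = (1, 0, 0, 0)ᵀ.
Then v_2 = N · v_3 = (4, 2, -10, -6)ᵀ.
Then v_1 = N · v_2 = (2, 0, -4, 0)ᵀ.

Sanity check: (A − (6)·I) v_1 = (0, 0, 0, 0)ᵀ = 0. ✓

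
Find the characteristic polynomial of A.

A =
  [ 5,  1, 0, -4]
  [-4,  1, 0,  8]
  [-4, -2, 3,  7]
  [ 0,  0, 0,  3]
x^4 - 12*x^3 + 54*x^2 - 108*x + 81

Expanding det(x·I − A) (e.g. by cofactor expansion or by noting that A is similar to its Jordan form J, which has the same characteristic polynomial as A) gives
  χ_A(x) = x^4 - 12*x^3 + 54*x^2 - 108*x + 81
which factors as (x - 3)^4. The eigenvalues (with algebraic multiplicities) are λ = 3 with multiplicity 4.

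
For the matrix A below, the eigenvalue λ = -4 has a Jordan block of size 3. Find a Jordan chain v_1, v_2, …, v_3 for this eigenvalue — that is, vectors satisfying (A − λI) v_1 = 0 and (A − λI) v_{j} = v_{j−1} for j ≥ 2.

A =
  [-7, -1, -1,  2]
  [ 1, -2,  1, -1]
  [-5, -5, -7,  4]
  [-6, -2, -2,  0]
A Jordan chain for λ = -4 of length 3:
v_1 = (1, 0, 1, 2)ᵀ
v_2 = (-3, 1, -5, -6)ᵀ
v_3 = (1, 0, 0, 0)ᵀ

Let N = A − (-4)·I. We want v_3 with N^3 v_3 = 0 but N^2 v_3 ≠ 0; then v_{j-1} := N · v_j for j = 3, …, 2.

Pick v_3 = (1, 0, 0, 0)ᵀ.
Then v_2 = N · v_3 = (-3, 1, -5, -6)ᵀ.
Then v_1 = N · v_2 = (1, 0, 1, 2)ᵀ.

Sanity check: (A − (-4)·I) v_1 = (0, 0, 0, 0)ᵀ = 0. ✓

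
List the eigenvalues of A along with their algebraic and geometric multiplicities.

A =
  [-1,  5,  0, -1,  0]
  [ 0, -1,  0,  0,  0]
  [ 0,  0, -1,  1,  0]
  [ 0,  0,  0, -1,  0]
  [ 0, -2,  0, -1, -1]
λ = -1: alg = 5, geom = 3

Step 1 — factor the characteristic polynomial to read off the algebraic multiplicities:
  χ_A(x) = (x + 1)^5

Step 2 — compute geometric multiplicities via the rank-nullity identity g(λ) = n − rank(A − λI):
  rank(A − (-1)·I) = 2, so dim ker(A − (-1)·I) = n − 2 = 3

Summary:
  λ = -1: algebraic multiplicity = 5, geometric multiplicity = 3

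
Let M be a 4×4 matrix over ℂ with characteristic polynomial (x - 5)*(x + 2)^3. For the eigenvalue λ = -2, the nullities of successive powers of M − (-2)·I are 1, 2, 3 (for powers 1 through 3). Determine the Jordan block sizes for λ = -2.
Block sizes for λ = -2: [3]

From the dimensions of kernels of powers, the number of Jordan blocks of size at least j is d_j − d_{j−1} where d_j = dim ker(N^j) (with d_0 = 0). Computing the differences gives [1, 1, 1].
The number of blocks of size exactly k is (#blocks of size ≥ k) − (#blocks of size ≥ k + 1), so the partition is: 1 block(s) of size 3.
In nonincreasing order the block sizes are [3].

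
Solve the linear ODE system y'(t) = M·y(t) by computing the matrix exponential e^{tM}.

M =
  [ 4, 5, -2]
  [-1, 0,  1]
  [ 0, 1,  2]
e^{tM} =
  [-t^2*exp(2*t)/2 + 2*t*exp(2*t) + exp(2*t), -t^2*exp(2*t) + 5*t*exp(2*t), t^2*exp(2*t)/2 - 2*t*exp(2*t)]
  [-t*exp(2*t), -2*t*exp(2*t) + exp(2*t), t*exp(2*t)]
  [-t^2*exp(2*t)/2, -t^2*exp(2*t) + t*exp(2*t), t^2*exp(2*t)/2 + exp(2*t)]

Strategy: write M = P · J · P⁻¹ where J is a Jordan canonical form, so e^{tM} = P · e^{tJ} · P⁻¹, and e^{tJ} can be computed block-by-block.

M has Jordan form
J =
  [2, 1, 0]
  [0, 2, 1]
  [0, 0, 2]
(up to reordering of blocks).

Per-block formulas:
  For a 3×3 Jordan block J_3(2): exp(t · J_3(2)) = e^(2t)·(I + t·N + (t^2/2)·N^2), where N is the 3×3 nilpotent shift.

After assembling e^{tJ} and conjugating by P, we get:

e^{tM} =
  [-t^2*exp(2*t)/2 + 2*t*exp(2*t) + exp(2*t), -t^2*exp(2*t) + 5*t*exp(2*t), t^2*exp(2*t)/2 - 2*t*exp(2*t)]
  [-t*exp(2*t), -2*t*exp(2*t) + exp(2*t), t*exp(2*t)]
  [-t^2*exp(2*t)/2, -t^2*exp(2*t) + t*exp(2*t), t^2*exp(2*t)/2 + exp(2*t)]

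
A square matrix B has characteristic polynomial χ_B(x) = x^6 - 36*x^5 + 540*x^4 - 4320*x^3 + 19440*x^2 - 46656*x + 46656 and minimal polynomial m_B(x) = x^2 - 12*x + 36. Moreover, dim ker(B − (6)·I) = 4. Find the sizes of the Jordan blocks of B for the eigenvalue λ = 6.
Block sizes for λ = 6: [2, 2, 1, 1]

Step 1 — from the characteristic polynomial, algebraic multiplicity of λ = 6 is 6. From dim ker(B − (6)·I) = 4, there are exactly 4 Jordan blocks for λ = 6.
Step 2 — from the minimal polynomial, the factor (x − 6)^2 tells us the largest block for λ = 6 has size 2.
Step 3 — with total size 6, 4 blocks, and largest block 2, the block sizes (in nonincreasing order) are [2, 2, 1, 1].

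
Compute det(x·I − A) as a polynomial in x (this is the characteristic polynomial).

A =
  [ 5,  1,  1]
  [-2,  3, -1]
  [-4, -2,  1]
x^3 - 9*x^2 + 27*x - 27

Expanding det(x·I − A) (e.g. by cofactor expansion or by noting that A is similar to its Jordan form J, which has the same characteristic polynomial as A) gives
  χ_A(x) = x^3 - 9*x^2 + 27*x - 27
which factors as (x - 3)^3. The eigenvalues (with algebraic multiplicities) are λ = 3 with multiplicity 3.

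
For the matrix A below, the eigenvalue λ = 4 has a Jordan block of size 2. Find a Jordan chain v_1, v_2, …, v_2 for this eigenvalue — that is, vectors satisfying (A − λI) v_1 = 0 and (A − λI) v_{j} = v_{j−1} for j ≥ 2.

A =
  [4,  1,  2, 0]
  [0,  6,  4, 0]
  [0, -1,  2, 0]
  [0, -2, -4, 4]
A Jordan chain for λ = 4 of length 2:
v_1 = (1, 2, -1, -2)ᵀ
v_2 = (0, 1, 0, 0)ᵀ

Let N = A − (4)·I. We want v_2 with N^2 v_2 = 0 but N^1 v_2 ≠ 0; then v_{j-1} := N · v_j for j = 2, …, 2.

Pick v_2 = (0, 1, 0, 0)ᵀ.
Then v_1 = N · v_2 = (1, 2, -1, -2)ᵀ.

Sanity check: (A − (4)·I) v_1 = (0, 0, 0, 0)ᵀ = 0. ✓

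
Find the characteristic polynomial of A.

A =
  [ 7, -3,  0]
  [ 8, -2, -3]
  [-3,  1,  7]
x^3 - 12*x^2 + 48*x - 64

Expanding det(x·I − A) (e.g. by cofactor expansion or by noting that A is similar to its Jordan form J, which has the same characteristic polynomial as A) gives
  χ_A(x) = x^3 - 12*x^2 + 48*x - 64
which factors as (x - 4)^3. The eigenvalues (with algebraic multiplicities) are λ = 4 with multiplicity 3.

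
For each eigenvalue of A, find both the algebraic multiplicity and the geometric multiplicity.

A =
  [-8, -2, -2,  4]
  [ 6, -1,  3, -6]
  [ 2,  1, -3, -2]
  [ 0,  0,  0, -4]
λ = -4: alg = 4, geom = 3

Step 1 — factor the characteristic polynomial to read off the algebraic multiplicities:
  χ_A(x) = (x + 4)^4

Step 2 — compute geometric multiplicities via the rank-nullity identity g(λ) = n − rank(A − λI):
  rank(A − (-4)·I) = 1, so dim ker(A − (-4)·I) = n − 1 = 3

Summary:
  λ = -4: algebraic multiplicity = 4, geometric multiplicity = 3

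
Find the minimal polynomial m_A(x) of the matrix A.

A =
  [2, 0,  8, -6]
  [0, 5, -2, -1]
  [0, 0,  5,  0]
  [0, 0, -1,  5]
x^4 - 17*x^3 + 105*x^2 - 275*x + 250

The characteristic polynomial is χ_A(x) = (x - 5)^3*(x - 2), so the eigenvalues are known. The minimal polynomial is
  m_A(x) = Π_λ (x − λ)^{k_λ}
where k_λ is the size of the *largest* Jordan block for λ (equivalently, the smallest k with (A − λI)^k v = 0 for every generalised eigenvector v of λ).

  λ = 2: largest Jordan block has size 1, contributing (x − 2)
  λ = 5: largest Jordan block has size 3, contributing (x − 5)^3

So m_A(x) = (x - 5)^3*(x - 2) = x^4 - 17*x^3 + 105*x^2 - 275*x + 250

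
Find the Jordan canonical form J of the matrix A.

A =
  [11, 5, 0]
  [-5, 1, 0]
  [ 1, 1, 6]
J_2(6) ⊕ J_1(6)

The characteristic polynomial is
  det(x·I − A) = x^3 - 18*x^2 + 108*x - 216 = (x - 6)^3

Eigenvalues and multiplicities (the geometric multiplicity of λ is n − rank(A − λI), which equals the number of Jordan blocks for λ):
  λ = 6: algebraic multiplicity = 3, geometric multiplicity = 2

Determining the block sizes for each eigenvalue:
  λ = 6: 2 blocks summing to 3 forces exactly one block of size 2 and the rest size 1 → block sizes [2, 1]

Assembling the blocks gives a Jordan form
J =
  [6, 1, 0]
  [0, 6, 0]
  [0, 0, 6]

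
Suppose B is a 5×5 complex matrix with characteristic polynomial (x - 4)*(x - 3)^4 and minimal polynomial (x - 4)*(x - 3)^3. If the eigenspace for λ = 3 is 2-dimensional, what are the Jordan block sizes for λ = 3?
Block sizes for λ = 3: [3, 1]

Step 1 — from the characteristic polynomial, algebraic multiplicity of λ = 3 is 4. From dim ker(B − (3)·I) = 2, there are exactly 2 Jordan blocks for λ = 3.
Step 2 — from the minimal polynomial, the factor (x − 3)^3 tells us the largest block for λ = 3 has size 3.
Step 3 — with total size 4, 2 blocks, and largest block 3, the block sizes (in nonincreasing order) are [3, 1].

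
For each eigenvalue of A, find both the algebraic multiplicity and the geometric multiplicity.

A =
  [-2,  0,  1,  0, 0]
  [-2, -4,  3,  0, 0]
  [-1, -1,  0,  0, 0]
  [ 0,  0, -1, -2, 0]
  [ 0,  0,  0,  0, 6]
λ = -2: alg = 4, geom = 2; λ = 6: alg = 1, geom = 1

Step 1 — factor the characteristic polynomial to read off the algebraic multiplicities:
  χ_A(x) = (x - 6)*(x + 2)^4

Step 2 — compute geometric multiplicities via the rank-nullity identity g(λ) = n − rank(A − λI):
  rank(A − (-2)·I) = 3, so dim ker(A − (-2)·I) = n − 3 = 2
  rank(A − (6)·I) = 4, so dim ker(A − (6)·I) = n − 4 = 1

Summary:
  λ = -2: algebraic multiplicity = 4, geometric multiplicity = 2
  λ = 6: algebraic multiplicity = 1, geometric multiplicity = 1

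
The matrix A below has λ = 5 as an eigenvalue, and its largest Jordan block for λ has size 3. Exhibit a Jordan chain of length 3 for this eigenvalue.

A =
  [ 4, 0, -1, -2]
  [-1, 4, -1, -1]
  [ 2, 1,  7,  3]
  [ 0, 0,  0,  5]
A Jordan chain for λ = 5 of length 3:
v_1 = (-1, 0, 1, 0)ᵀ
v_2 = (-1, -1, 2, 0)ᵀ
v_3 = (1, 0, 0, 0)ᵀ

Let N = A − (5)·I. We want v_3 with N^3 v_3 = 0 but N^2 v_3 ≠ 0; then v_{j-1} := N · v_j for j = 3, …, 2.

Pick v_3 = (1, 0, 0, 0)ᵀ.
Then v_2 = N · v_3 = (-1, -1, 2, 0)ᵀ.
Then v_1 = N · v_2 = (-1, 0, 1, 0)ᵀ.

Sanity check: (A − (5)·I) v_1 = (0, 0, 0, 0)ᵀ = 0. ✓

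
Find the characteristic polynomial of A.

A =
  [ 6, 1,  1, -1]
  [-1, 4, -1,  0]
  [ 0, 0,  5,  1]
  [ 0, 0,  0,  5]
x^4 - 20*x^3 + 150*x^2 - 500*x + 625

Expanding det(x·I − A) (e.g. by cofactor expansion or by noting that A is similar to its Jordan form J, which has the same characteristic polynomial as A) gives
  χ_A(x) = x^4 - 20*x^3 + 150*x^2 - 500*x + 625
which factors as (x - 5)^4. The eigenvalues (with algebraic multiplicities) are λ = 5 with multiplicity 4.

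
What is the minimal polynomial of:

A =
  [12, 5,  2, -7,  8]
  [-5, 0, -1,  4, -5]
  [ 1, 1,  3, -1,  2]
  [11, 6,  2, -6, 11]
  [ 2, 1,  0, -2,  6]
x^3 - 9*x^2 + 27*x - 27

The characteristic polynomial is χ_A(x) = (x - 3)^5, so the eigenvalues are known. The minimal polynomial is
  m_A(x) = Π_λ (x − λ)^{k_λ}
where k_λ is the size of the *largest* Jordan block for λ (equivalently, the smallest k with (A − λI)^k v = 0 for every generalised eigenvector v of λ).

  λ = 3: largest Jordan block has size 3, contributing (x − 3)^3

So m_A(x) = (x - 3)^3 = x^3 - 9*x^2 + 27*x - 27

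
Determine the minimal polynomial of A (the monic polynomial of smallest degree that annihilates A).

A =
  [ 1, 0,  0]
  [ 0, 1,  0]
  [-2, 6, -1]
x^2 - 1

The characteristic polynomial is χ_A(x) = (x - 1)^2*(x + 1), so the eigenvalues are known. The minimal polynomial is
  m_A(x) = Π_λ (x − λ)^{k_λ}
where k_λ is the size of the *largest* Jordan block for λ (equivalently, the smallest k with (A − λI)^k v = 0 for every generalised eigenvector v of λ).

  λ = -1: largest Jordan block has size 1, contributing (x + 1)
  λ = 1: largest Jordan block has size 1, contributing (x − 1)

So m_A(x) = (x - 1)*(x + 1) = x^2 - 1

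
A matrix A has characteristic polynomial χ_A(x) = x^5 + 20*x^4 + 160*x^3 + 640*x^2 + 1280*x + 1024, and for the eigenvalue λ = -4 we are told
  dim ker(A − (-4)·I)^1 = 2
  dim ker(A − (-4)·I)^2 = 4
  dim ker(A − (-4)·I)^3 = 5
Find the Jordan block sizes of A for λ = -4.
Block sizes for λ = -4: [3, 2]

From the dimensions of kernels of powers, the number of Jordan blocks of size at least j is d_j − d_{j−1} where d_j = dim ker(N^j) (with d_0 = 0). Computing the differences gives [2, 2, 1].
The number of blocks of size exactly k is (#blocks of size ≥ k) − (#blocks of size ≥ k + 1), so the partition is: 1 block(s) of size 2, 1 block(s) of size 3.
In nonincreasing order the block sizes are [3, 2].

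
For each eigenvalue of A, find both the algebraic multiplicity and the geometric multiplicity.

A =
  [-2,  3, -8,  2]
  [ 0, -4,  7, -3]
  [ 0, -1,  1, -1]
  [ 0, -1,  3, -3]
λ = -2: alg = 4, geom = 2

Step 1 — factor the characteristic polynomial to read off the algebraic multiplicities:
  χ_A(x) = (x + 2)^4

Step 2 — compute geometric multiplicities via the rank-nullity identity g(λ) = n − rank(A − λI):
  rank(A − (-2)·I) = 2, so dim ker(A − (-2)·I) = n − 2 = 2

Summary:
  λ = -2: algebraic multiplicity = 4, geometric multiplicity = 2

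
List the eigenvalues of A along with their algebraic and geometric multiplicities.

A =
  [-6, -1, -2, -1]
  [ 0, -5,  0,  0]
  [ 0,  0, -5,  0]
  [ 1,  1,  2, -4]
λ = -5: alg = 4, geom = 3

Step 1 — factor the characteristic polynomial to read off the algebraic multiplicities:
  χ_A(x) = (x + 5)^4

Step 2 — compute geometric multiplicities via the rank-nullity identity g(λ) = n − rank(A − λI):
  rank(A − (-5)·I) = 1, so dim ker(A − (-5)·I) = n − 1 = 3

Summary:
  λ = -5: algebraic multiplicity = 4, geometric multiplicity = 3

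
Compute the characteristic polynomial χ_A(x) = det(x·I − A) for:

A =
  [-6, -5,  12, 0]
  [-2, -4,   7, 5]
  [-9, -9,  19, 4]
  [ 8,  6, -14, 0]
x^4 - 9*x^3 + 21*x^2 - 19*x + 6

Expanding det(x·I − A) (e.g. by cofactor expansion or by noting that A is similar to its Jordan form J, which has the same characteristic polynomial as A) gives
  χ_A(x) = x^4 - 9*x^3 + 21*x^2 - 19*x + 6
which factors as (x - 6)*(x - 1)^3. The eigenvalues (with algebraic multiplicities) are λ = 1 with multiplicity 3, λ = 6 with multiplicity 1.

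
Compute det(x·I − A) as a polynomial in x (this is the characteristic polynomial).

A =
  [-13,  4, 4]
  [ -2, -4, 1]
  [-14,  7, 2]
x^3 + 15*x^2 + 75*x + 125

Expanding det(x·I − A) (e.g. by cofactor expansion or by noting that A is similar to its Jordan form J, which has the same characteristic polynomial as A) gives
  χ_A(x) = x^3 + 15*x^2 + 75*x + 125
which factors as (x + 5)^3. The eigenvalues (with algebraic multiplicities) are λ = -5 with multiplicity 3.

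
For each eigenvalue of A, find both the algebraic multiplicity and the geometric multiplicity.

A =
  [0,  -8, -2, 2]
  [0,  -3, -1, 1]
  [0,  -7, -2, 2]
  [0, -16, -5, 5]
λ = 0: alg = 4, geom = 2

Step 1 — factor the characteristic polynomial to read off the algebraic multiplicities:
  χ_A(x) = x^4

Step 2 — compute geometric multiplicities via the rank-nullity identity g(λ) = n − rank(A − λI):
  rank(A − (0)·I) = 2, so dim ker(A − (0)·I) = n − 2 = 2

Summary:
  λ = 0: algebraic multiplicity = 4, geometric multiplicity = 2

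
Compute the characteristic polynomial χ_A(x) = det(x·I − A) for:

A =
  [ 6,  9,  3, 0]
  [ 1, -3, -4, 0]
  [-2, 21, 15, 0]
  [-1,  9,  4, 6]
x^4 - 24*x^3 + 216*x^2 - 864*x + 1296

Expanding det(x·I − A) (e.g. by cofactor expansion or by noting that A is similar to its Jordan form J, which has the same characteristic polynomial as A) gives
  χ_A(x) = x^4 - 24*x^3 + 216*x^2 - 864*x + 1296
which factors as (x - 6)^4. The eigenvalues (with algebraic multiplicities) are λ = 6 with multiplicity 4.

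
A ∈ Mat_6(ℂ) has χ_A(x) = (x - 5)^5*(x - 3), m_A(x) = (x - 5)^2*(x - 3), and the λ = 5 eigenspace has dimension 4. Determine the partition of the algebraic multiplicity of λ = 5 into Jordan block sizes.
Block sizes for λ = 5: [2, 1, 1, 1]

Step 1 — from the characteristic polynomial, algebraic multiplicity of λ = 5 is 5. From dim ker(A − (5)·I) = 4, there are exactly 4 Jordan blocks for λ = 5.
Step 2 — from the minimal polynomial, the factor (x − 5)^2 tells us the largest block for λ = 5 has size 2.
Step 3 — with total size 5, 4 blocks, and largest block 2, the block sizes (in nonincreasing order) are [2, 1, 1, 1].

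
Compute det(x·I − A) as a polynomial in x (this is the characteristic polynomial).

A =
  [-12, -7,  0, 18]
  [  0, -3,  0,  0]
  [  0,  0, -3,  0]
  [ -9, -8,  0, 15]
x^4 + 3*x^3 - 27*x^2 - 135*x - 162

Expanding det(x·I − A) (e.g. by cofactor expansion or by noting that A is similar to its Jordan form J, which has the same characteristic polynomial as A) gives
  χ_A(x) = x^4 + 3*x^3 - 27*x^2 - 135*x - 162
which factors as (x - 6)*(x + 3)^3. The eigenvalues (with algebraic multiplicities) are λ = -3 with multiplicity 3, λ = 6 with multiplicity 1.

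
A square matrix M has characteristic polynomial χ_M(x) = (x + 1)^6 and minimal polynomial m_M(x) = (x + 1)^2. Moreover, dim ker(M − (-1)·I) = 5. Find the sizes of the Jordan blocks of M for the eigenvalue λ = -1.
Block sizes for λ = -1: [2, 1, 1, 1, 1]

Step 1 — from the characteristic polynomial, algebraic multiplicity of λ = -1 is 6. From dim ker(M − (-1)·I) = 5, there are exactly 5 Jordan blocks for λ = -1.
Step 2 — from the minimal polynomial, the factor (x + 1)^2 tells us the largest block for λ = -1 has size 2.
Step 3 — with total size 6, 5 blocks, and largest block 2, the block sizes (in nonincreasing order) are [2, 1, 1, 1, 1].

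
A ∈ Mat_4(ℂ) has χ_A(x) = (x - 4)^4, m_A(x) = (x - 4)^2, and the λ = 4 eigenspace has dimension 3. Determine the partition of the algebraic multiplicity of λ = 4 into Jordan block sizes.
Block sizes for λ = 4: [2, 1, 1]

Step 1 — from the characteristic polynomial, algebraic multiplicity of λ = 4 is 4. From dim ker(A − (4)·I) = 3, there are exactly 3 Jordan blocks for λ = 4.
Step 2 — from the minimal polynomial, the factor (x − 4)^2 tells us the largest block for λ = 4 has size 2.
Step 3 — with total size 4, 3 blocks, and largest block 2, the block sizes (in nonincreasing order) are [2, 1, 1].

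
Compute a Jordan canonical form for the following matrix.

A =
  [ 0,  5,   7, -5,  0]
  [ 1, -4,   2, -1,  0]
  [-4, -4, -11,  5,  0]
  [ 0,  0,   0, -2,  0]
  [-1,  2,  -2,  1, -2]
J_3(-5) ⊕ J_1(-2) ⊕ J_1(-2)

The characteristic polynomial is
  det(x·I − A) = x^5 + 19*x^4 + 139*x^3 + 485*x^2 + 800*x + 500 = (x + 2)^2*(x + 5)^3

Eigenvalues and multiplicities (the geometric multiplicity of λ is n − rank(A − λI), which equals the number of Jordan blocks for λ):
  λ = -5: algebraic multiplicity = 3, geometric multiplicity = 1
  λ = -2: algebraic multiplicity = 2, geometric multiplicity = 2

Determining the block sizes for each eigenvalue:
  λ = -5: one block (gm = 1), so the single block has size am = 3 → block sizes [3]
  λ = -2: gm = am = 2, so every block has size 1 → block sizes [1, 1]

Assembling the blocks gives a Jordan form
J =
  [-5,  1,  0,  0,  0]
  [ 0, -5,  1,  0,  0]
  [ 0,  0, -5,  0,  0]
  [ 0,  0,  0, -2,  0]
  [ 0,  0,  0,  0, -2]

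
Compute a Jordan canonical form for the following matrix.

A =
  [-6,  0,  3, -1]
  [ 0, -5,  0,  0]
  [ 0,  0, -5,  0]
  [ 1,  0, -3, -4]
J_2(-5) ⊕ J_1(-5) ⊕ J_1(-5)

The characteristic polynomial is
  det(x·I − A) = x^4 + 20*x^3 + 150*x^2 + 500*x + 625 = (x + 5)^4

Eigenvalues and multiplicities (the geometric multiplicity of λ is n − rank(A − λI), which equals the number of Jordan blocks for λ):
  λ = -5: algebraic multiplicity = 4, geometric multiplicity = 3

Determining the block sizes for each eigenvalue:
  λ = -5: 3 blocks summing to 4 forces exactly one block of size 2 and the rest size 1 → block sizes [2, 1, 1]

Assembling the blocks gives a Jordan form
J =
  [-5,  1,  0,  0]
  [ 0, -5,  0,  0]
  [ 0,  0, -5,  0]
  [ 0,  0,  0, -5]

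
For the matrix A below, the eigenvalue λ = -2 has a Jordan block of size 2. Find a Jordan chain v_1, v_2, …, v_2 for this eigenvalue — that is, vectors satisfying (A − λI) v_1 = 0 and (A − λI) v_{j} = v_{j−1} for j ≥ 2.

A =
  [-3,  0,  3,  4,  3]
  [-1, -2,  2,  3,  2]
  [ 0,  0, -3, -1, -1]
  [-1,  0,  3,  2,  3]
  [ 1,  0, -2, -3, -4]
A Jordan chain for λ = -2 of length 2:
v_1 = (-1, -1, 0, -1, 1)ᵀ
v_2 = (1, 0, 0, 0, 0)ᵀ

Let N = A − (-2)·I. We want v_2 with N^2 v_2 = 0 but N^1 v_2 ≠ 0; then v_{j-1} := N · v_j for j = 2, …, 2.

Pick v_2 = (1, 0, 0, 0, 0)ᵀ.
Then v_1 = N · v_2 = (-1, -1, 0, -1, 1)ᵀ.

Sanity check: (A − (-2)·I) v_1 = (0, 0, 0, 0, 0)ᵀ = 0. ✓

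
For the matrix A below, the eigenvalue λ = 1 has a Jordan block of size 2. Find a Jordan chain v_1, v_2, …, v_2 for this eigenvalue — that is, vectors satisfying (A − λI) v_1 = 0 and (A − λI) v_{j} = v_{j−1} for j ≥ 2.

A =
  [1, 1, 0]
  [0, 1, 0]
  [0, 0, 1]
A Jordan chain for λ = 1 of length 2:
v_1 = (1, 0, 0)ᵀ
v_2 = (0, 1, 0)ᵀ

Let N = A − (1)·I. We want v_2 with N^2 v_2 = 0 but N^1 v_2 ≠ 0; then v_{j-1} := N · v_j for j = 2, …, 2.

Pick v_2 = (0, 1, 0)ᵀ.
Then v_1 = N · v_2 = (1, 0, 0)ᵀ.

Sanity check: (A − (1)·I) v_1 = (0, 0, 0)ᵀ = 0. ✓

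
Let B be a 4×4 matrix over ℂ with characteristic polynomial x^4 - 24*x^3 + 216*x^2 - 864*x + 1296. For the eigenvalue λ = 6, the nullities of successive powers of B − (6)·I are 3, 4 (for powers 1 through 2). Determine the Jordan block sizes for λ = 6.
Block sizes for λ = 6: [2, 1, 1]

From the dimensions of kernels of powers, the number of Jordan blocks of size at least j is d_j − d_{j−1} where d_j = dim ker(N^j) (with d_0 = 0). Computing the differences gives [3, 1].
The number of blocks of size exactly k is (#blocks of size ≥ k) − (#blocks of size ≥ k + 1), so the partition is: 2 block(s) of size 1, 1 block(s) of size 2.
In nonincreasing order the block sizes are [2, 1, 1].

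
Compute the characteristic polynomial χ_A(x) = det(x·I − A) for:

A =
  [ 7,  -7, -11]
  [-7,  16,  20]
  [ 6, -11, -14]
x^3 - 9*x^2 + 27*x - 27

Expanding det(x·I − A) (e.g. by cofactor expansion or by noting that A is similar to its Jordan form J, which has the same characteristic polynomial as A) gives
  χ_A(x) = x^3 - 9*x^2 + 27*x - 27
which factors as (x - 3)^3. The eigenvalues (with algebraic multiplicities) are λ = 3 with multiplicity 3.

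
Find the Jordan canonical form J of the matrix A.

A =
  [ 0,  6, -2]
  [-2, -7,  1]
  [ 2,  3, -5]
J_2(-4) ⊕ J_1(-4)

The characteristic polynomial is
  det(x·I − A) = x^3 + 12*x^2 + 48*x + 64 = (x + 4)^3

Eigenvalues and multiplicities (the geometric multiplicity of λ is n − rank(A − λI), which equals the number of Jordan blocks for λ):
  λ = -4: algebraic multiplicity = 3, geometric multiplicity = 2

Determining the block sizes for each eigenvalue:
  λ = -4: 2 blocks summing to 3 forces exactly one block of size 2 and the rest size 1 → block sizes [2, 1]

Assembling the blocks gives a Jordan form
J =
  [-4,  1,  0]
  [ 0, -4,  0]
  [ 0,  0, -4]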